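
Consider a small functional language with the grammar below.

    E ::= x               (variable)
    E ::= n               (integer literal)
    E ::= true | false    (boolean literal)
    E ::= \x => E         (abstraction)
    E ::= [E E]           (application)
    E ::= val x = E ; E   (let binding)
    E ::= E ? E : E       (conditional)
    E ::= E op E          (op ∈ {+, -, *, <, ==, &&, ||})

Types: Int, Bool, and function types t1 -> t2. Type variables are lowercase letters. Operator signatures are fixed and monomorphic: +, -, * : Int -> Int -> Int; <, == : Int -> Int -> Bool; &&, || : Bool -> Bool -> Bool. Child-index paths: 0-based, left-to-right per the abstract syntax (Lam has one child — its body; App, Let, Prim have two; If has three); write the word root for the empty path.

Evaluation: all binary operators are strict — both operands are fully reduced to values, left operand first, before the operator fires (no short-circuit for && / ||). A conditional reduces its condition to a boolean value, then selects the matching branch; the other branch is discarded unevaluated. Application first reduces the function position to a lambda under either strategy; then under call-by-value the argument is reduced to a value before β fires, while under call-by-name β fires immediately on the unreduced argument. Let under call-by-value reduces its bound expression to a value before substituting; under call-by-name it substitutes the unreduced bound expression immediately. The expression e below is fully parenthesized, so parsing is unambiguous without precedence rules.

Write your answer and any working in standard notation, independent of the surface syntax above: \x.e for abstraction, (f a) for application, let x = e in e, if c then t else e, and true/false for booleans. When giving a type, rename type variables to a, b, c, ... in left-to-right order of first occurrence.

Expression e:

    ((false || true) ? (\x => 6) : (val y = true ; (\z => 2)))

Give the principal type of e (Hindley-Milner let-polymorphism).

Trace:
  unify Bool ~ Bool
  unify Bool ~ Bool
  unify Bool ~ Bool
\x._ : a -> Int
let y : Bool
\z._ : b -> Int
  unify a -> Int ~ b -> Int
  unify a ~ b
  unify Int ~ Int

Answer: a -> Int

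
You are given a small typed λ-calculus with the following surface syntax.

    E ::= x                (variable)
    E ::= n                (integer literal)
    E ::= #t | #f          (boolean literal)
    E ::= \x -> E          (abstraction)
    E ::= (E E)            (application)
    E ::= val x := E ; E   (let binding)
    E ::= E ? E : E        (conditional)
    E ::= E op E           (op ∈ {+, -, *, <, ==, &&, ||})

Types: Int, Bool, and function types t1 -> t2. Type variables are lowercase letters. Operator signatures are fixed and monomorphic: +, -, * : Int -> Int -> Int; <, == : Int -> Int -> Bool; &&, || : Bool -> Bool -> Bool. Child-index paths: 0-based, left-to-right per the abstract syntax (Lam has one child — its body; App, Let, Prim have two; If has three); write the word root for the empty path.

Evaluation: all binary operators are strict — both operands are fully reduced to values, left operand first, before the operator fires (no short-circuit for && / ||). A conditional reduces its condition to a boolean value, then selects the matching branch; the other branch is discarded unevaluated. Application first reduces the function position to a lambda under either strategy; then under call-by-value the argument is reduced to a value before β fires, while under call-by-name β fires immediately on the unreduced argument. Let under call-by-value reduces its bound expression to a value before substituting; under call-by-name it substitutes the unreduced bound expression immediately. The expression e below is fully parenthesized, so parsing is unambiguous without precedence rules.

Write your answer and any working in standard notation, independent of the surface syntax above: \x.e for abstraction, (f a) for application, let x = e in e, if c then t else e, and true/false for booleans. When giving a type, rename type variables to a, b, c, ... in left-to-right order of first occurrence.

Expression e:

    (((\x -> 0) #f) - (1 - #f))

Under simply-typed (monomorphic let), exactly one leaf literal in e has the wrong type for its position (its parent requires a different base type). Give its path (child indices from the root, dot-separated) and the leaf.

Working:
\x._ : a -> Int
  unify a -> Int ~ Bool -> b
  unify a ~ Bool
  unify Int ~ b
_ _ : Int
  unify Int ~ Int
  unify Int ~ Int
  unify Bool ~ Int
  FAIL: mismatch Bool ~ Int

Answer: 1.1 : false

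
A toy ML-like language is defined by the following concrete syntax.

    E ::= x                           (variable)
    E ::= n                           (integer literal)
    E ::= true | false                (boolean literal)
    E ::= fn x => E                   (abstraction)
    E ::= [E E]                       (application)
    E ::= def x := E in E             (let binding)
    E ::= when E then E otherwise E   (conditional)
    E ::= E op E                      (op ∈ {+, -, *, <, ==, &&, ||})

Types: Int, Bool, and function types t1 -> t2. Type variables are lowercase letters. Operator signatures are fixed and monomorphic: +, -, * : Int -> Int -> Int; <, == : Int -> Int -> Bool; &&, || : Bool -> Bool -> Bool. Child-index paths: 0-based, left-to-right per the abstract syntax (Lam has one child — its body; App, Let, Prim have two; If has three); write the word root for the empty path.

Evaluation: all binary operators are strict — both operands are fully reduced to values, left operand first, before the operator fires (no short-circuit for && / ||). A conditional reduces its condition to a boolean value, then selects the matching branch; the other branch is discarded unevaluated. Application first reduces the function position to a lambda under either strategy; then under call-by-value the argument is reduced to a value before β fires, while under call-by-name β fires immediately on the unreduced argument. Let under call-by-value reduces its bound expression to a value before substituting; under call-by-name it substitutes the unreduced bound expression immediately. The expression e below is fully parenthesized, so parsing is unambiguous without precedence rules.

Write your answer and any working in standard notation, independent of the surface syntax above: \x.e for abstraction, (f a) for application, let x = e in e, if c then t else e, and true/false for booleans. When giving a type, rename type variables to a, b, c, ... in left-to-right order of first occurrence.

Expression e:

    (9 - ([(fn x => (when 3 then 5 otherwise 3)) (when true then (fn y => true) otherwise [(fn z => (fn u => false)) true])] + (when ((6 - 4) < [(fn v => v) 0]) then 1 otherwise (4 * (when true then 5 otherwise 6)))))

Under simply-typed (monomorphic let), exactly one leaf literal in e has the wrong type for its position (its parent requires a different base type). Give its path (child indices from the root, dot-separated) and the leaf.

Answer: 1.0.0.0.0 : 3

Trace:
  unify Int ~ Int
  unify Int ~ Bool
  FAIL: mismatch Int ~ Bool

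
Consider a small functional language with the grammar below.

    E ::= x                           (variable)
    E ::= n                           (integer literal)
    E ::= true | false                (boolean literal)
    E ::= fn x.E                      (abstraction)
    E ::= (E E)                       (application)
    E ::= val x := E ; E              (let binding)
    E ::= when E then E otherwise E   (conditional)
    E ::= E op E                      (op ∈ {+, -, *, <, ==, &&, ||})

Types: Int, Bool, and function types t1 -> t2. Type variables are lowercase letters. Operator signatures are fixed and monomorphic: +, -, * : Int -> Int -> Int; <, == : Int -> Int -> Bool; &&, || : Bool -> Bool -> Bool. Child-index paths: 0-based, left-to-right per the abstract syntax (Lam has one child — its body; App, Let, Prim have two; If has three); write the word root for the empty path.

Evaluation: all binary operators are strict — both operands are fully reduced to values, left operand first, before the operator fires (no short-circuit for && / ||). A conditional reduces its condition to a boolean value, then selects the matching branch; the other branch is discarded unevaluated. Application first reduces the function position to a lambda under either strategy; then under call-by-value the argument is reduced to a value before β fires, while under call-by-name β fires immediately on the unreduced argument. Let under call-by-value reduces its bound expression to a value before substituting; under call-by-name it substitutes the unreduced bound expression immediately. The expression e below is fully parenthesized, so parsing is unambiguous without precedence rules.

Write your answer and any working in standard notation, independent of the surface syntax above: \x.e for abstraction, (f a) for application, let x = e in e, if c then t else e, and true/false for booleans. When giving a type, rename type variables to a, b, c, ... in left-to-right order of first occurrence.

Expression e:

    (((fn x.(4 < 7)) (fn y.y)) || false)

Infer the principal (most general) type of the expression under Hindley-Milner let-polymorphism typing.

Derivation:
  unify Int ~ Int
  unify Int ~ Int
\x._ : a -> Bool
y : b
\y._ : b -> b
  unify a -> Bool ~ (b -> b) -> c
  unify a ~ b -> b
  unify Bool ~ c
_ _ : Bool
  unify Bool ~ Bool
  unify Bool ~ Bool

Answer: Bool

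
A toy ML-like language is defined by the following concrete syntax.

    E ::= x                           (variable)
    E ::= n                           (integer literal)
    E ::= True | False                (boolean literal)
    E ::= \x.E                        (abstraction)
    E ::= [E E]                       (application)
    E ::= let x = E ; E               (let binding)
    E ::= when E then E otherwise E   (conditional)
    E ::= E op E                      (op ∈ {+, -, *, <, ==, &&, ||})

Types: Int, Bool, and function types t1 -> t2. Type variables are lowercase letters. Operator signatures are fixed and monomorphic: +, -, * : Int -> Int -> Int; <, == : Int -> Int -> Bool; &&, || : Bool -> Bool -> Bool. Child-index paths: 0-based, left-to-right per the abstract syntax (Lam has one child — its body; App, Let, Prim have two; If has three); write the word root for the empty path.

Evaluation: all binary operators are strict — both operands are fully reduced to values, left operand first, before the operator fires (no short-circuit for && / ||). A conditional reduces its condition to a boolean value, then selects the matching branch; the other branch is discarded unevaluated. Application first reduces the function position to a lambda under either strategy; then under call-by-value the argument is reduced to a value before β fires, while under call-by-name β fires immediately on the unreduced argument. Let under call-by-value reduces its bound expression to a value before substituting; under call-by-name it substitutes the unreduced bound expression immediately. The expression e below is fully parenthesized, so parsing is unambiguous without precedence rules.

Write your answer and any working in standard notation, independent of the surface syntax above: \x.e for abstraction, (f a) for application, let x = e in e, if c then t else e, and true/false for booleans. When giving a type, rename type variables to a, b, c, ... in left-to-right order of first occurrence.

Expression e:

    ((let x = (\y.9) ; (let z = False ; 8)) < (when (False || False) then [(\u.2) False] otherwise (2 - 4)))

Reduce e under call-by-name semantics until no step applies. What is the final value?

Answer: false

Derivation:
step 0: ((let x = (\y.9) in (let z = false in 8)) < (if (false || false) then ((\u.2) false) else (2 - 4)))
step 1: [let@0] ((let z = false in 8) < (if (false || false) then ((\u.2) false) else (2 - 4)))
step 2: [let@0] (8 < (if (false || false) then ((\u.2) false) else (2 - 4)))
step 3: [delta@1.0] (8 < (if false then ((\u.2) false) else (2 - 4)))
step 4: [if@1] (8 < (2 - 4))
step 5: [delta@1] (8 < -2)
step 6: [delta@root] false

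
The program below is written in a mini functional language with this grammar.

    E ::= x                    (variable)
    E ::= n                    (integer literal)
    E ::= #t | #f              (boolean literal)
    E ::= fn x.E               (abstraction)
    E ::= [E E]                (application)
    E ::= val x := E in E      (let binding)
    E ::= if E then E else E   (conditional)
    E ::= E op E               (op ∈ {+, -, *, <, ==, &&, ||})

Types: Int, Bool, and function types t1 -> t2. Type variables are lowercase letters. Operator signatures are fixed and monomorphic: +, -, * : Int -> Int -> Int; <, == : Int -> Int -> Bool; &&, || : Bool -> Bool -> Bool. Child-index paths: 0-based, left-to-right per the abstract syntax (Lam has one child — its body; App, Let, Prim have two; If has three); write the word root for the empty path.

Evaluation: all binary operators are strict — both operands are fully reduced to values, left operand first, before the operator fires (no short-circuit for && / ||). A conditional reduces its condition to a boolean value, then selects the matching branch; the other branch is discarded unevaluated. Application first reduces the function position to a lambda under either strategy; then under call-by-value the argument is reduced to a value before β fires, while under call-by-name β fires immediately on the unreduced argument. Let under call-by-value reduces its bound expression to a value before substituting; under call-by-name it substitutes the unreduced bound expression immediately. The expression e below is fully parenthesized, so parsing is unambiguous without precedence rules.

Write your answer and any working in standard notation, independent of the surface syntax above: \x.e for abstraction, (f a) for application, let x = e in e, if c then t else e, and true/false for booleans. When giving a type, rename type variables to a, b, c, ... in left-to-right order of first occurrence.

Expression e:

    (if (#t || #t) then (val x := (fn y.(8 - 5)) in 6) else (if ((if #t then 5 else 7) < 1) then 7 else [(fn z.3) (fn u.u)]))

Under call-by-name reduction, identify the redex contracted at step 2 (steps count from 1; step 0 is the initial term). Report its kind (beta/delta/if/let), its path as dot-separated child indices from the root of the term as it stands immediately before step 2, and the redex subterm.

Answer: if at root : (if true then (let x = (\y.(8 - 5)) in 6) else (if ((if true then 5 else 7) < 1) then 7 else ((\z.3) (\u.u))))

Working:
step 0: (if (true || true) then (let x = (\y.(8 - 5)) in 6) else (if ((if true then 5 else 7) < 1) then 7 else ((\z.3) (\u.u))))
step 1: [delta@0] (if true then (let x = (\y.(8 - 5)) in 6) else (if ((if true then 5 else 7) < 1) then 7 else ((\z.3) (\u.u))))
step 2: [if@root] (let x = (\y.(8 - 5)) in 6)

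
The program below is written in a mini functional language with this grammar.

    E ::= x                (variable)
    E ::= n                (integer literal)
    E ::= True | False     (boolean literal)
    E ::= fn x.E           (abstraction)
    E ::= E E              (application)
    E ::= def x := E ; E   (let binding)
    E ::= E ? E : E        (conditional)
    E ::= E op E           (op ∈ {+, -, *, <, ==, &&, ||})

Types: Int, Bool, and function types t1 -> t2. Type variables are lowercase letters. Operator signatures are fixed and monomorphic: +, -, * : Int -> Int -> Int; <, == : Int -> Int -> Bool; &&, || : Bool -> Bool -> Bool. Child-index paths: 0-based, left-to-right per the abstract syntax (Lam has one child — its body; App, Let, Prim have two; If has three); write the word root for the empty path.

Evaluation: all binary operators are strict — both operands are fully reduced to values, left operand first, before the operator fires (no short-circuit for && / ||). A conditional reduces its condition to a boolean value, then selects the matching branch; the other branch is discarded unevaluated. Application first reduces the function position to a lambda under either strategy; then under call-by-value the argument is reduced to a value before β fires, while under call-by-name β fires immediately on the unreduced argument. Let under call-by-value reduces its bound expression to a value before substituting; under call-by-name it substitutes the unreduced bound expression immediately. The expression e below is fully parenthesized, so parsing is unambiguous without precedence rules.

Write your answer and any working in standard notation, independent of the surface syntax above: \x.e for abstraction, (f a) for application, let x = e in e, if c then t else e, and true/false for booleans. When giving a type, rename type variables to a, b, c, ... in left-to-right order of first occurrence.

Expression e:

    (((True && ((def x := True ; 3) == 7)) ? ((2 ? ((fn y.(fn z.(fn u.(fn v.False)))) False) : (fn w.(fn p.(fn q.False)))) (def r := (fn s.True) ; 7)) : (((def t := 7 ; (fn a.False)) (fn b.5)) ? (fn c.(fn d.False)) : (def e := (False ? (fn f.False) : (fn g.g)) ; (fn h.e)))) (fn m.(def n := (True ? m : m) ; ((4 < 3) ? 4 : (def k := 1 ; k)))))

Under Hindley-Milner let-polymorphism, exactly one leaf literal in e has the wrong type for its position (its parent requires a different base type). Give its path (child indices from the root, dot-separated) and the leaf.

Answer: 0.1.0.0 : 2

Working:
  unify Bool ~ Bool
let x : Bool
  unify Int ~ Int
  unify Int ~ Int
  unify Bool ~ Bool
  unify Bool ~ Bool
  unify Int ~ Bool
  FAIL: mismatch Int ~ Bool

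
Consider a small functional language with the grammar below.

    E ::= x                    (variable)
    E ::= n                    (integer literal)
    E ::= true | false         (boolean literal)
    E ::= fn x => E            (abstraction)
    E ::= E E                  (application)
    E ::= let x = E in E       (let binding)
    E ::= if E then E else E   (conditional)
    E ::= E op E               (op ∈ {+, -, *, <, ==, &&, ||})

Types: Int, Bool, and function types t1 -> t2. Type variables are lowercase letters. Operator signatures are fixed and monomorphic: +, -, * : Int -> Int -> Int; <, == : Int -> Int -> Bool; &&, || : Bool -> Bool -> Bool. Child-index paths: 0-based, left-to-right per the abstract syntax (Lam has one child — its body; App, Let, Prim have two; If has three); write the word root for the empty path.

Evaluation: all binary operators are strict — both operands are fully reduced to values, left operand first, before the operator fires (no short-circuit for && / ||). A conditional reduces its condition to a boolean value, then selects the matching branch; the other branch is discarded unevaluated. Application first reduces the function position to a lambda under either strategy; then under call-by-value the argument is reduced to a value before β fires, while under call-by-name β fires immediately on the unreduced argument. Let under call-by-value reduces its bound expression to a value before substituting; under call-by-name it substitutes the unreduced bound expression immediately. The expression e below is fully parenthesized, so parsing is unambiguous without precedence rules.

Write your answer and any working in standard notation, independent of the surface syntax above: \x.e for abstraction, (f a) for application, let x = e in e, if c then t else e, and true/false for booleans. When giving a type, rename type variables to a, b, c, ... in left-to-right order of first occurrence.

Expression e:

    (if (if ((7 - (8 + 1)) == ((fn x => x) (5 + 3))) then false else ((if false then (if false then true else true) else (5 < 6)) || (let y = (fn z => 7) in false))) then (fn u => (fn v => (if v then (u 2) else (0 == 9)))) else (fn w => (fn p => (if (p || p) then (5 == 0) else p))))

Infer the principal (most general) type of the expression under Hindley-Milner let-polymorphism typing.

Answer: (Int -> Bool) -> Bool -> Bool

Trace:
  unify Int ~ Int
  unify Int ~ Int
  unify Int ~ Int
  unify Int ~ Int
  unify Int ~ Int
x : a
\x._ : a -> a
  unify Int ~ Int
  unify Int ~ Int
  unify a -> a ~ Int -> b
  unify a ~ Int
  unify Int ~ b
_ _ : Int
  unify Int ~ Int
  unify Bool ~ Bool
  unify Bool ~ Bool
  unify Bool ~ Bool
  unify Bool ~ Bool
  unify Int ~ Int
  unify Int ~ Int
  unify Bool ~ Bool
  unify Bool ~ Bool
\z._ : c -> Int
let y : forall. c -> Int
  unify Bool ~ Bool
  unify Bool ~ Bool
  unify Bool ~ Bool
v : e
  unify e ~ Bool
u : d
  unify d ~ Int -> f
_ _ : f
  unify Int ~ Int
  unify Int ~ Int
  unify f ~ Bool
\v._ : Bool -> Bool
\u._ : (Int -> Bool) -> Bool -> Bool
p : h
  unify h ~ Bool
p : Bool
  unify Bool ~ Bool
  unify Bool ~ Bool
  unify Int ~ Int
  unify Int ~ Int
p : Bool
  unify Bool ~ Bool
\p._ : Bool -> Bool
\w._ : g -> Bool -> Bool
  unify (Int -> Bool) -> Bool -> Bool ~ g -> Bool -> Bool
  unify Int -> Bool ~ g
  unify Bool -> Bool ~ Bool -> Bool
  unify Bool ~ Bool
  unify Bool ~ Bool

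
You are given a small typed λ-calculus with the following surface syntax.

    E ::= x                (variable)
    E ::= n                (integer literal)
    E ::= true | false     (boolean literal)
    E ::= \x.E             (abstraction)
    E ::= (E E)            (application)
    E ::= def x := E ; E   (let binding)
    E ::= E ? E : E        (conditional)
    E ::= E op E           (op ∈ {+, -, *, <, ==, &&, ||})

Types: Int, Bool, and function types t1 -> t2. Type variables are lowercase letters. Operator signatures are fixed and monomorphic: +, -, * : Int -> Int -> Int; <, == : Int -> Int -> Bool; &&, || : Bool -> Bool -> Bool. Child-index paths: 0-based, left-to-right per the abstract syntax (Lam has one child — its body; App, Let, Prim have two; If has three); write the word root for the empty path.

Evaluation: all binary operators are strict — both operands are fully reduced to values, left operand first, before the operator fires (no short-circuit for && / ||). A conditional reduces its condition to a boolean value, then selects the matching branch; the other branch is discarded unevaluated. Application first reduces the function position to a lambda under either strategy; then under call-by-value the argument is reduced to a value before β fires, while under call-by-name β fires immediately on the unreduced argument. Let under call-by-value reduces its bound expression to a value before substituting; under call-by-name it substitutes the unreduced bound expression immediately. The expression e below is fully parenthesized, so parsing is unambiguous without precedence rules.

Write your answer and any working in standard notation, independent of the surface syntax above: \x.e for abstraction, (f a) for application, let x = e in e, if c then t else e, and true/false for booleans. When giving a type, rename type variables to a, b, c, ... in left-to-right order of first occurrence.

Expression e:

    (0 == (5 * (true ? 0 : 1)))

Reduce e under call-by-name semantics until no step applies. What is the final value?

Answer: true

Trace:
step 0: (0 == (5 * (if true then 0 else 1)))
step 1: [if@1.1] (0 == (5 * 0))
step 2: [delta@1] (0 == 0)
step 3: [delta@root] true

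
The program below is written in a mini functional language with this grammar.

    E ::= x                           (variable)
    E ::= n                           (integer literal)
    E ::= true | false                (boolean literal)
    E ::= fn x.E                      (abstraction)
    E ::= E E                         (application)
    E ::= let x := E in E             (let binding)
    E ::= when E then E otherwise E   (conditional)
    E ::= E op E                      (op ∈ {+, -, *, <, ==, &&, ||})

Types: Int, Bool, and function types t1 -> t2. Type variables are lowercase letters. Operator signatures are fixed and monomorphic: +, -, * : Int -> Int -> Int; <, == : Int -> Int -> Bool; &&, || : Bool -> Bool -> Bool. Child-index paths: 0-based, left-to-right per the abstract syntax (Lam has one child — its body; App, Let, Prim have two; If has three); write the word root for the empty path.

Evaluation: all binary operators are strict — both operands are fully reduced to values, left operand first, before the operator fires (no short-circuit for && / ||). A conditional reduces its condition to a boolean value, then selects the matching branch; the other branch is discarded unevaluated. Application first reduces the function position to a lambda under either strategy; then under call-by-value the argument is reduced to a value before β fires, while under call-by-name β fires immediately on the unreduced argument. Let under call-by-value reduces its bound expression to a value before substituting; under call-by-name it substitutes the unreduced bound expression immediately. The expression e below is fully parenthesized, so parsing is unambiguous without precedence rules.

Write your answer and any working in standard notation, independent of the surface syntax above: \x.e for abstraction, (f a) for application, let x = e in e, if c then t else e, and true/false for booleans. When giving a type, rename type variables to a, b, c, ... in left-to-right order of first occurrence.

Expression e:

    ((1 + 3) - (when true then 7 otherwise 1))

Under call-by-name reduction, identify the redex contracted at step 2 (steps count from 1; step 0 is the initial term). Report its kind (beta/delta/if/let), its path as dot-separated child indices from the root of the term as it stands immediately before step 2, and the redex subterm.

Answer: if at 1 : (if true then 7 else 1)

Working:
step 0: ((1 + 3) - (if true then 7 else 1))
step 1: [delta@0] (4 - (if true then 7 else 1))
step 2: [if@1] (4 - 7)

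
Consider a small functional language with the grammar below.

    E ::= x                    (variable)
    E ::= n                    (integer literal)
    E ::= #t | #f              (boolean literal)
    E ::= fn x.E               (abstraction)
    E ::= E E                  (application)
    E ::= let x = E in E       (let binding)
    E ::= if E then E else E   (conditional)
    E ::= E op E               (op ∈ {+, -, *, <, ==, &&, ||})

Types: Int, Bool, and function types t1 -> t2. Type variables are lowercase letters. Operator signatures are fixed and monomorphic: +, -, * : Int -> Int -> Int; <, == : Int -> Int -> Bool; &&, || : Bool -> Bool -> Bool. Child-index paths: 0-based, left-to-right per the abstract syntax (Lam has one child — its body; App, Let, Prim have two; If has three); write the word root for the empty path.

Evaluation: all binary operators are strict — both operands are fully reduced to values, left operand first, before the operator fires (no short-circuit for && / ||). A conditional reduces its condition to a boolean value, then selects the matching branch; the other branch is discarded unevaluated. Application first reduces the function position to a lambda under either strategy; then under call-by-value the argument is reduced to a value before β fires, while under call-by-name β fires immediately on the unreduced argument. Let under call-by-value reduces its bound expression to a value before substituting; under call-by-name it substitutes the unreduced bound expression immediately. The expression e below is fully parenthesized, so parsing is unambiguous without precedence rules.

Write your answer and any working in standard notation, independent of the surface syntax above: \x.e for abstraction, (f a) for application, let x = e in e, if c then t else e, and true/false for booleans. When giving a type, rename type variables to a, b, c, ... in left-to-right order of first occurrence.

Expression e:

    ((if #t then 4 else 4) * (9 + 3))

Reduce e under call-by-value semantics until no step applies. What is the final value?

Trace:
step 0: ((if true then 4 else 4) * (9 + 3))
step 1: [if@0] (4 * (9 + 3))
step 2: [delta@1] (4 * 12)
step 3: [delta@root] 48

Answer: 48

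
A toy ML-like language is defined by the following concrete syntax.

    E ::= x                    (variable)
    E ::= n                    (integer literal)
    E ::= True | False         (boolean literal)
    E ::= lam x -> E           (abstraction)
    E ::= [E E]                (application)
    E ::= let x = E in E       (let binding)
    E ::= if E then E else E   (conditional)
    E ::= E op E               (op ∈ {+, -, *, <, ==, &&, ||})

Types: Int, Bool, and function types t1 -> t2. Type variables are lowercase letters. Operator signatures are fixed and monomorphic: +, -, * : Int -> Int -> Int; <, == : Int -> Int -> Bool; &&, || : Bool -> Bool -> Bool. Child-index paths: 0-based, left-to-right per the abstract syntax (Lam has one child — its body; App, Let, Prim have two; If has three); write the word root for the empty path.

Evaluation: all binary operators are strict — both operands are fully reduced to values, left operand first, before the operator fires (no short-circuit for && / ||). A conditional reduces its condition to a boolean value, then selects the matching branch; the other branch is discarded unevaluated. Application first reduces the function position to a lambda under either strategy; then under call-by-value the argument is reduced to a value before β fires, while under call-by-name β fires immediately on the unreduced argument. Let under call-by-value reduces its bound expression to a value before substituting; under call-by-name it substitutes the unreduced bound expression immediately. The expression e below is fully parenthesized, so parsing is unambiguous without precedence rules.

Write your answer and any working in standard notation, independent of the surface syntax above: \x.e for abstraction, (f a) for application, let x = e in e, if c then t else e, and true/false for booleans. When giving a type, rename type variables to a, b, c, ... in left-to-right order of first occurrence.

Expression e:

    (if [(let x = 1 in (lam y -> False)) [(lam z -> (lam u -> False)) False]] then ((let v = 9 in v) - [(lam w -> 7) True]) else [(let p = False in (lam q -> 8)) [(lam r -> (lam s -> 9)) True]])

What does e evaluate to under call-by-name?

Answer: 8

Working:
step 0: (if ((let x = 1 in (\y.false)) ((\z.(\u.false)) false)) then ((let v = 9 in v) - ((\w.7) true)) else ((let p = false in (\q.8)) ((\r.(\s.9)) true)))
step 1: [let@0.0] (if ((\y.false) ((\z.(\u.false)) false)) then ((let v = 9 in v) - ((\w.7) true)) else ((let p = false in (\q.8)) ((\r.(\s.9)) true)))
step 2: [beta@0] (if false then ((let v = 9 in v) - ((\w.7) true)) else ((let p = false in (\q.8)) ((\r.(\s.9)) true)))
step 3: [if@root] ((let p = false in (\q.8)) ((\r.(\s.9)) true))
step 4: [let@0] ((\q.8) ((\r.(\s.9)) true))
step 5: [beta@root] 8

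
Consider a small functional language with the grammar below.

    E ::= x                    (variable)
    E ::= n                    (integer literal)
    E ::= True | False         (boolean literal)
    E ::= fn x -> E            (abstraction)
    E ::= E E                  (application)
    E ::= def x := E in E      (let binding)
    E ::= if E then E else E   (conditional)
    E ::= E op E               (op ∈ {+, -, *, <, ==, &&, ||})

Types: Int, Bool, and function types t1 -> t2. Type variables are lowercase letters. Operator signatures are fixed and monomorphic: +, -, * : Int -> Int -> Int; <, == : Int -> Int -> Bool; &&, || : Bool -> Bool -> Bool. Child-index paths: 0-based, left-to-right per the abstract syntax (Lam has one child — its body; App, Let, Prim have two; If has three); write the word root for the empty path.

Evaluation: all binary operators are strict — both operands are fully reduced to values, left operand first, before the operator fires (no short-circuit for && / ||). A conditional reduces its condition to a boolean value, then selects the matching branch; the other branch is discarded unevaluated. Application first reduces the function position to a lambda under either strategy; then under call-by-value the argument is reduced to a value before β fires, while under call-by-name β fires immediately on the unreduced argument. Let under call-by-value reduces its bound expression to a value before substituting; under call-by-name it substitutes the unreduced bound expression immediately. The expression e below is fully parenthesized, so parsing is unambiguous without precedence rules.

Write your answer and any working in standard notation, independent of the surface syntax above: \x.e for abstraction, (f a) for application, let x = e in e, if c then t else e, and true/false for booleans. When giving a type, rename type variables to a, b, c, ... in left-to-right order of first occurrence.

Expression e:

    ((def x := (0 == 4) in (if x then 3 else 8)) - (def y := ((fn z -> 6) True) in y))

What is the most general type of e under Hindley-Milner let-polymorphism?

Derivation:
  unify Int ~ Int
  unify Int ~ Int
let x : Bool
x : Bool
  unify Bool ~ Bool
  unify Int ~ Int
  unify Int ~ Int
\z._ : a -> Int
  unify a -> Int ~ Bool -> b
  unify a ~ Bool
  unify Int ~ b
_ _ : Int
let y : Int
y : Int
  unify Int ~ Int

Answer: Int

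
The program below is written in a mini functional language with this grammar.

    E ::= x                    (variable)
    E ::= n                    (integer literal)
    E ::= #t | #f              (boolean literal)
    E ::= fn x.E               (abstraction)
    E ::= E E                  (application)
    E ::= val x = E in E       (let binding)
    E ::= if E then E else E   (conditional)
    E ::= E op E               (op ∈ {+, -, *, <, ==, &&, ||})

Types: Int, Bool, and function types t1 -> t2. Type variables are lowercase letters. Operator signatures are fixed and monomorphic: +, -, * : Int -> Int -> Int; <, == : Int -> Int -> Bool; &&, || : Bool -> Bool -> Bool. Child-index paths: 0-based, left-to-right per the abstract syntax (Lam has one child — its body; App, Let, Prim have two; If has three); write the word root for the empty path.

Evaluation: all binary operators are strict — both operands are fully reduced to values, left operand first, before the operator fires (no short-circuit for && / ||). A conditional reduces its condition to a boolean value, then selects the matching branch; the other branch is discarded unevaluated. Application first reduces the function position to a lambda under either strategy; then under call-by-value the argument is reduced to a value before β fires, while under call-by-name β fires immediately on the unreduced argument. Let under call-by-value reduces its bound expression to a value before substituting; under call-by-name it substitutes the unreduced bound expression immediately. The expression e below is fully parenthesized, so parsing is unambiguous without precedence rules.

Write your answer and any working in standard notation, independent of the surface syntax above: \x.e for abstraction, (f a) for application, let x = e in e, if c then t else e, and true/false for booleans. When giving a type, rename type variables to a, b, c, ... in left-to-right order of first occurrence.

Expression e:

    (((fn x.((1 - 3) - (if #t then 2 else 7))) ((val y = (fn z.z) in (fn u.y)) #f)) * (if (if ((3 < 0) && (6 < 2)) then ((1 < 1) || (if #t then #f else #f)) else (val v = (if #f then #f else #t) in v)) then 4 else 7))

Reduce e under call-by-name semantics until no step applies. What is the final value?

Answer: -16

Working:
step 0: (((\x.((1 - 3) - (if true then 2 else 7))) ((let y = (\z.z) in (\u.y)) false)) * (if (if ((3 < 0) && (6 < 2)) then ((1 < 1) || (if true then false else false)) else (let v = (if false then false else true) in v)) then 4 else 7))
step 1: [beta@0] (((1 - 3) - (if true then 2 else 7)) * (if (if ((3 < 0) && (6 < 2)) then ((1 < 1) || (if true then false else false)) else (let v = (if false then false else true) in v)) then 4 else 7))
step 2: [delta@0.0] ((-2 - (if true then 2 else 7)) * (if (if ((3 < 0) && (6 < 2)) then ((1 < 1) || (if true then false else false)) else (let v = (if false then false else true) in v)) then 4 else 7))
step 3: [if@0.1] ((-2 - 2) * (if (if ((3 < 0) && (6 < 2)) then ((1 < 1) || (if true then false else false)) else (let v = (if false then false else true) in v)) then 4 else 7))
step 4: [delta@0] (-4 * (if (if ((3 < 0) && (6 < 2)) then ((1 < 1) || (if true then false else false)) else (let v = (if false then false else true) in v)) then 4 else 7))
step 5: [delta@1.0.0.0] (-4 * (if (if (false && (6 < 2)) then ((1 < 1) || (if true then false else false)) else (let v = (if false then false else true) in v)) then 4 else 7))
step 6: [delta@1.0.0.1] (-4 * (if (if (false && false) then ((1 < 1) || (if true then false else false)) else (let v = (if false then false else true) in v)) then 4 else 7))
step 7: [delta@1.0.0] (-4 * (if (if false then ((1 < 1) || (if true then false else false)) else (let v = (if false then false else true) in v)) then 4 else 7))
step 8: [if@1.0] (-4 * (if (let v = (if false then false else true) in v) then 4 else 7))
step 9: [let@1.0] (-4 * (if (if false then false else true) then 4 else 7))
step 10: [if@1.0] (-4 * (if true then 4 else 7))
step 11: [if@1] (-4 * 4)
step 12: [delta@root] -16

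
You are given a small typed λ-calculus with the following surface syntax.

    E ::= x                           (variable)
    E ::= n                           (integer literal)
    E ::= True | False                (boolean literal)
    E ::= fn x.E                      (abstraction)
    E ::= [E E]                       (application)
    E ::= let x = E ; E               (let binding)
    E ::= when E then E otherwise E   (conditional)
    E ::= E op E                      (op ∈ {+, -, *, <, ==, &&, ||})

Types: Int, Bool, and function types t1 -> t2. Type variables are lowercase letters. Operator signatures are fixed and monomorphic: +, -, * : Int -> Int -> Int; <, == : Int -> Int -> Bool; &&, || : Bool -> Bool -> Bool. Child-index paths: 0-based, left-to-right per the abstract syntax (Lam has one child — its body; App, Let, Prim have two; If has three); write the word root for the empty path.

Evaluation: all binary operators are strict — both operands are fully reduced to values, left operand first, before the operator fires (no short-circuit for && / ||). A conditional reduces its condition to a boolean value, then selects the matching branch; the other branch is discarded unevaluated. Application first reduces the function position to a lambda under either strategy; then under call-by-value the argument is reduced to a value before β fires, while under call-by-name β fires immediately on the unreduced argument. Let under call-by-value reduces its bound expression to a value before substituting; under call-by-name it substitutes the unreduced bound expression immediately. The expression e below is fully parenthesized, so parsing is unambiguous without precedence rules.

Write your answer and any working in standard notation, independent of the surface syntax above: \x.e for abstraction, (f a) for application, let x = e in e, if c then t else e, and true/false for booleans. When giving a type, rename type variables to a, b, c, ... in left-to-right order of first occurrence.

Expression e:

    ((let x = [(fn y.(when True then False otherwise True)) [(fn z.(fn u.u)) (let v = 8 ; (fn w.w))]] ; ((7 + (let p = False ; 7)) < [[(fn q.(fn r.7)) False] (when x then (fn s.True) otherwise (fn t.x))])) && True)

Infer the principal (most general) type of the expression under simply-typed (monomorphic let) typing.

Answer: Bool

Working:
  unify Bool ~ Bool
  unify Bool ~ Bool
\y._ : a -> Bool
u : c
\u._ : c -> c
\z._ : b -> c -> c
let v : Int
w : d
\w._ : d -> d
  unify b -> c -> c ~ (d -> d) -> e
  unify b ~ d -> d
  unify c -> c ~ e
_ _ : c -> c
  unify a -> Bool ~ (c -> c) -> f
  unify a ~ c -> c
  unify Bool ~ f
_ _ : Bool
let x : Bool
  unify Int ~ Int
let p : Bool
  unify Int ~ Int
  unify Int ~ Int
\r._ : h -> Int
\q._ : g -> h -> Int
  unify g -> h -> Int ~ Bool -> i
  unify g ~ Bool
  unify h -> Int ~ i
_ _ : h -> Int
x : Bool
  unify Bool ~ Bool
\s._ : j -> Bool
x : Bool
\t._ : k -> Bool
  unify j -> Bool ~ k -> Bool
  unify j ~ k
  unify Bool ~ Bool
  unify h -> Int ~ (k -> Bool) -> l
  unify h ~ k -> Bool
  unify Int ~ l
_ _ : Int
  unify Int ~ Int
  unify Bool ~ Bool
  unify Bool ~ Bool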